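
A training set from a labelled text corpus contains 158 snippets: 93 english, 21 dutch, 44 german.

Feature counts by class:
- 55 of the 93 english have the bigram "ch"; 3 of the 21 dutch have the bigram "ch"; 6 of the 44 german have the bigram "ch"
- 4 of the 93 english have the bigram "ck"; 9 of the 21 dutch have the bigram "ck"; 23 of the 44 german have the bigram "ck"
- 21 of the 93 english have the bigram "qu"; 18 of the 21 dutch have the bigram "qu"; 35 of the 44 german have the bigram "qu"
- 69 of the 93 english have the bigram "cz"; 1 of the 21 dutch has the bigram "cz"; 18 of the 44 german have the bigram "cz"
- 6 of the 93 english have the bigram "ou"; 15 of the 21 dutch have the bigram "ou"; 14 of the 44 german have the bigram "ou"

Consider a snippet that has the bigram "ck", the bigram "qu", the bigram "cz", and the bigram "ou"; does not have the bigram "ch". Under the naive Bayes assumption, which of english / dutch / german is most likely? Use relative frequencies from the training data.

german

english: (93/158) × (38/93) × (4/93) × (21/93) × (69/93) × (6/93) ≈ 0.000111808
dutch: (21/158) × (18/21) × (9/21) × (18/21) × (1/21) × (15/21) ≈ 0.00142346
german: (44/158) × (38/44) × (23/44) × (35/44) × (18/44) × (14/44) ≈ 0.013017
Highest score → german.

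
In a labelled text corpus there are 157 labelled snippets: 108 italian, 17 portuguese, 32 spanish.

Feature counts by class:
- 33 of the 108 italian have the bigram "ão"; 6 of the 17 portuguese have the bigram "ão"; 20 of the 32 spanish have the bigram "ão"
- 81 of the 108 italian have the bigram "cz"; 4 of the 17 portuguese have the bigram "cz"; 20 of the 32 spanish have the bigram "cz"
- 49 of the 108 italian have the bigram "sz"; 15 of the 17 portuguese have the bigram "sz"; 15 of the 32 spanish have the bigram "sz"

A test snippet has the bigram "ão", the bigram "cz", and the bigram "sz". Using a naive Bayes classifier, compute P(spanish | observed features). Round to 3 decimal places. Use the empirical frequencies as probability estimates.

italian: (108/157) × (33/108) × (81/108) × (49/108) ≈ 0.0715234
portuguese: (17/157) × (6/17) × (4/17) × (15/17) ≈ 0.00793423
spanish: (32/157) × (20/32) × (20/32) × (15/32) ≈ 0.0373209
P(spanish | x) = 0.0373209 / 0.11677853 ≈ 0.320

0.320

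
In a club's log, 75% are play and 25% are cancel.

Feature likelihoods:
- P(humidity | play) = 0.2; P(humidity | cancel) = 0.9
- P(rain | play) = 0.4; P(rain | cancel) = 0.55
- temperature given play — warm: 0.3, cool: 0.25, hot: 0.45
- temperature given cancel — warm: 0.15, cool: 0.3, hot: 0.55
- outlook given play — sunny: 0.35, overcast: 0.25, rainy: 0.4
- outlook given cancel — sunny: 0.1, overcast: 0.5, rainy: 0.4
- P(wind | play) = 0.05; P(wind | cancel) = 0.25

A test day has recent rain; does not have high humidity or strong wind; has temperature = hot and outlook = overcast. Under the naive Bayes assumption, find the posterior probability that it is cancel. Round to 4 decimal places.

0.0996

play: 0.75 × (1−0.2) × 0.4 × 0.45 × 0.25 × (1−0.05) = 0.02565
cancel: 0.25 × (1−0.9) × 0.55 × 0.55 × 0.5 × (1−0.25) = 0.0028359375
P(cancel | x) = 0.0028359375 / 0.0284859375 ≈ 0.0996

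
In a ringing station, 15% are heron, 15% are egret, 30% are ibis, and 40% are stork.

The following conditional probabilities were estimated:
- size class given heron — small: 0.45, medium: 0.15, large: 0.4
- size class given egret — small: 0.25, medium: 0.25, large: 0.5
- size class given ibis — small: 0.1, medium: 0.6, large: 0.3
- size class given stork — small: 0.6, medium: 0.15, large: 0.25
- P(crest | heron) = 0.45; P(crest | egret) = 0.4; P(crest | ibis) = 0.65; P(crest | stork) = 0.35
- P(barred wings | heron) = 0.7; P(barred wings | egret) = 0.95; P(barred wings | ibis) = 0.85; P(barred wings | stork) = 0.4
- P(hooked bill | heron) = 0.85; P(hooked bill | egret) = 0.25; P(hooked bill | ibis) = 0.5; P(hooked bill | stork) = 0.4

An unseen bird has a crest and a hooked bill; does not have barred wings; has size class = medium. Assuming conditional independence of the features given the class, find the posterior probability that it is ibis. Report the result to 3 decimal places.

0.529

heron: 0.15 × 0.15 × 0.45 × (1−0.7) × 0.85 = 0.002581875
egret: 0.15 × 0.25 × 0.4 × (1−0.95) × 0.25 = 0.0001875
ibis: 0.3 × 0.6 × 0.65 × (1−0.85) × 0.5 = 0.008775
stork: 0.4 × 0.15 × 0.35 × (1−0.4) × 0.4 = 0.00504
P(ibis | x) = 0.008775 / 0.016584375 ≈ 0.529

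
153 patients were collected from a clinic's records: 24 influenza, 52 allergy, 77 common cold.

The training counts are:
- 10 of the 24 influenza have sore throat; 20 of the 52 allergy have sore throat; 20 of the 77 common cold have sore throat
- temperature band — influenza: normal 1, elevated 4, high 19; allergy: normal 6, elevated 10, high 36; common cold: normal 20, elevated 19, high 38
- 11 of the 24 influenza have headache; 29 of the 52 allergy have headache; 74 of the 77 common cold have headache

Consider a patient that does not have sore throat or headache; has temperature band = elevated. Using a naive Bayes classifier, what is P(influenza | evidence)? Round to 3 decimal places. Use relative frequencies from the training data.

0.279

influenza: (24/153) × (14/24) × (4/24) × (13/24) ≈ 0.00826071
allergy: (52/153) × (32/52) × (10/52) × (23/52) ≈ 0.0177902
common cold: (77/153) × (57/77) × (19/77) × (3/77) ≈ 0.0035816
P(influenza | x) = 0.00826071 / 0.02963251 ≈ 0.279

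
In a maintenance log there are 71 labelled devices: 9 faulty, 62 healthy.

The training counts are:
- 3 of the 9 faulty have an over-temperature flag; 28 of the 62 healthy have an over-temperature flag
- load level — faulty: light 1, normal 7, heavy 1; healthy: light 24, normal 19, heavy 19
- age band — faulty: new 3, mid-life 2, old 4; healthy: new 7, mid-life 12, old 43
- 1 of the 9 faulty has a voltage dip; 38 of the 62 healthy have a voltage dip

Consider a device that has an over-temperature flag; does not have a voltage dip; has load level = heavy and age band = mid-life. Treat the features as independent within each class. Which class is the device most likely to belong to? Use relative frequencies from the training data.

healthy

faulty: (9/71) × (3/9) × (1/9) × (2/9) × (8/9) ≈ 0.000927375
healthy: (62/71) × (28/62) × (19/62) × (12/62) × (24/62) ≈ 0.00905463
Highest score → healthy.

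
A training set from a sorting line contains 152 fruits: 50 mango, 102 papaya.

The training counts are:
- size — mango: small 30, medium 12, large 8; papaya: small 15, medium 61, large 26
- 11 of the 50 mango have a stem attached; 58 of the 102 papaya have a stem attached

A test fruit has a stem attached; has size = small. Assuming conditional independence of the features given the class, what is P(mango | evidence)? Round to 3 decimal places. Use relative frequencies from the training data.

0.436

mango: (50/152) × (30/50) × (11/50) ≈ 0.0434211
papaya: (102/152) × (15/102) × (58/102) ≈ 0.0561146
P(mango | x) = 0.0434211 / 0.0995357 ≈ 0.436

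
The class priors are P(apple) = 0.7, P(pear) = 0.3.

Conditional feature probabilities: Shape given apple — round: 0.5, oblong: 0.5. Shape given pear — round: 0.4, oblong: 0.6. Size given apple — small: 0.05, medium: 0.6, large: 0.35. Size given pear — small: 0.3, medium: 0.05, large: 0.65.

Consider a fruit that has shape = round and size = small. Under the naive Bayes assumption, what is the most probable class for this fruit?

pear

apple: 0.7 × 0.5 × 0.05 = 0.0175
pear: 0.3 × 0.4 × 0.3 = 0.036
Highest score → pear.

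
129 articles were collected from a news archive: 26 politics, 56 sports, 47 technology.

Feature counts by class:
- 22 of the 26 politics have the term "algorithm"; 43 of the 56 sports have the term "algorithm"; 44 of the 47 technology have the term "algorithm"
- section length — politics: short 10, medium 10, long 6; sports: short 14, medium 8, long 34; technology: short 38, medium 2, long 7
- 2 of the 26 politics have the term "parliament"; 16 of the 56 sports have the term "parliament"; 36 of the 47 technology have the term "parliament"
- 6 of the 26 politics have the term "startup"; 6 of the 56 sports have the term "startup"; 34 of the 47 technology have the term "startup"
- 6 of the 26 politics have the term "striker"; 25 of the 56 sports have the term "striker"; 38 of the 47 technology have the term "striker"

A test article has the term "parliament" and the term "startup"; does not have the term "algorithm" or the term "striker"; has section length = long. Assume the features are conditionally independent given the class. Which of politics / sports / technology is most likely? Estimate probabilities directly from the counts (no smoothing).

politics: (26/129) × (4/26) × (6/26) × (2/26) × (6/26) × (20/26) ≈ 0.0000977101
sports: (56/129) × (13/56) × (34/56) × (16/56) × (6/56) × (31/56) ≈ 0.00103684
technology: (47/129) × (3/47) × (7/47) × (36/47) × (34/47) × (9/47) ≈ 0.000367504
Highest score → sports.

sports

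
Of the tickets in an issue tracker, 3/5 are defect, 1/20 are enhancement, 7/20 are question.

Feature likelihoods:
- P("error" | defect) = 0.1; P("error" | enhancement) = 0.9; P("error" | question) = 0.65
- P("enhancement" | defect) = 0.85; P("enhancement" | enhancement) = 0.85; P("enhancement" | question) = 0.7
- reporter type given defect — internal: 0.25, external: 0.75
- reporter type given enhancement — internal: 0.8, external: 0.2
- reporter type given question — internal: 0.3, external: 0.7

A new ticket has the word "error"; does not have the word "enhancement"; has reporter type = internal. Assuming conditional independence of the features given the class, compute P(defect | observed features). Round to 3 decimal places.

0.080

defect: 0.6 × 0.1 × (1−0.85) × 0.25 = 0.00225
enhancement: 0.05 × 0.9 × (1−0.85) × 0.8 = 0.0054
question: 0.35 × 0.65 × (1−0.7) × 0.3 = 0.020475
P(defect | x) = 0.00225 / 0.028125 ≈ 0.080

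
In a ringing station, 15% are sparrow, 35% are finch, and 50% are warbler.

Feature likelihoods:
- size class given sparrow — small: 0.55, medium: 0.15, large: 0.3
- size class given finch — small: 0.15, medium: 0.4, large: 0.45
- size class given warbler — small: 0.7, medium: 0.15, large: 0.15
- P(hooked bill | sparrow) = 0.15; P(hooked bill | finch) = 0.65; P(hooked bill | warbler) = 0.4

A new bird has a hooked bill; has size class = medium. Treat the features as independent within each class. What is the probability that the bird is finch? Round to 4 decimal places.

sparrow: 0.15 × 0.15 × 0.15 = 0.003375
finch: 0.35 × 0.4 × 0.65 = 0.091
warbler: 0.5 × 0.15 × 0.4 = 0.03
P(finch | x) = 0.091 / 0.124375 ≈ 0.7317

0.7317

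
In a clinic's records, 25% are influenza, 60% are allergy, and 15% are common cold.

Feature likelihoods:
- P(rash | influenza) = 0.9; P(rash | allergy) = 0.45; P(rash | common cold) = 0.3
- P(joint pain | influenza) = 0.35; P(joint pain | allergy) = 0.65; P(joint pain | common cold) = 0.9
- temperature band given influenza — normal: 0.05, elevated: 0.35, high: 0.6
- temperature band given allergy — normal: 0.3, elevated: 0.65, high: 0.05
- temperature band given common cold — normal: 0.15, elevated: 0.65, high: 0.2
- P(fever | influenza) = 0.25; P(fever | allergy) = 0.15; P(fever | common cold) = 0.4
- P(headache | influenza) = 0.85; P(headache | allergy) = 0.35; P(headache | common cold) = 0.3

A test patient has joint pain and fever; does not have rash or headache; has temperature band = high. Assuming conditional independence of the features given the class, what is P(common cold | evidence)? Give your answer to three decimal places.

0.810

influenza: 0.25 × (1−0.9) × 0.35 × 0.6 × 0.25 × (1−0.85) = 0.000196875
allergy: 0.6 × (1−0.45) × 0.65 × 0.05 × 0.15 × (1−0.35) = 0.0010456875
common cold: 0.15 × (1−0.3) × 0.9 × 0.2 × 0.4 × (1−0.3) = 0.005292
P(common cold | x) = 0.005292 / 0.0065345625 ≈ 0.810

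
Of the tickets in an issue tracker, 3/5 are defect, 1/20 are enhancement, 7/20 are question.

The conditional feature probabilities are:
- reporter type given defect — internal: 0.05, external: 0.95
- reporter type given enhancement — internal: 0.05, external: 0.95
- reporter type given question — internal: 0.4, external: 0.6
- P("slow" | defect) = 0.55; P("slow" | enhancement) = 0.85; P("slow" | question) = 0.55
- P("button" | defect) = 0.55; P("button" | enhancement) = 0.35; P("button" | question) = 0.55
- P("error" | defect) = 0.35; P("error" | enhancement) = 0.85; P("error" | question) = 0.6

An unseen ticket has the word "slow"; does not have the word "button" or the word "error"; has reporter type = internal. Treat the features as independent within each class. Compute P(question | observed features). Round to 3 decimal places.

0.734

defect: 0.6 × 0.05 × 0.55 × (1−0.55) × (1−0.35) = 0.00482625
enhancement: 0.05 × 0.05 × 0.85 × (1−0.35) × (1−0.85) = 0.0002071875
question: 0.35 × 0.4 × 0.55 × (1−0.55) × (1−0.6) = 0.01386
P(question | x) = 0.01386 / 0.0188934375 ≈ 0.734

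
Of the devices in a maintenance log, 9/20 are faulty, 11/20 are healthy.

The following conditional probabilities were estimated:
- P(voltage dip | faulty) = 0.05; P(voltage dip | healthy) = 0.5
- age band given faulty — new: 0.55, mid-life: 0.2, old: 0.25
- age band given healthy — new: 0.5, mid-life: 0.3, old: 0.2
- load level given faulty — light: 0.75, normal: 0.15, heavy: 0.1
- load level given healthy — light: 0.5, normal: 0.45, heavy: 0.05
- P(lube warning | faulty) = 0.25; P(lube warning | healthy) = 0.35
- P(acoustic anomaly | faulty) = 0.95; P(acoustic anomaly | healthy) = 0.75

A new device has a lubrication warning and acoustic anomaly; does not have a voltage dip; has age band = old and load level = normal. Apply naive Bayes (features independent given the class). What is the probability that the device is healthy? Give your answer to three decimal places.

0.631

faulty: 0.45 × (1−0.05) × 0.25 × 0.15 × 0.25 × 0.95 = 0.003807421875
healthy: 0.55 × (1−0.5) × 0.2 × 0.45 × 0.35 × 0.75 = 0.006496875
P(healthy | x) = 0.006496875 / 0.010304296875 ≈ 0.631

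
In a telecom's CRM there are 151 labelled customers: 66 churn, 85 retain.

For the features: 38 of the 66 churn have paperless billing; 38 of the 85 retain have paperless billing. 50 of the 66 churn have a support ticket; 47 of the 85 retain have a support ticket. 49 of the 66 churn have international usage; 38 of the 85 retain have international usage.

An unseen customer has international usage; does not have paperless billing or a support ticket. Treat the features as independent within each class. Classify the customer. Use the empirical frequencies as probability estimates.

churn: (66/151) × (28/66) × (16/66) × (49/66) ≈ 0.0333741
retain: (85/151) × (47/85) × (38/85) × (38/85) ≈ 0.0622086
Highest score → retain.

retain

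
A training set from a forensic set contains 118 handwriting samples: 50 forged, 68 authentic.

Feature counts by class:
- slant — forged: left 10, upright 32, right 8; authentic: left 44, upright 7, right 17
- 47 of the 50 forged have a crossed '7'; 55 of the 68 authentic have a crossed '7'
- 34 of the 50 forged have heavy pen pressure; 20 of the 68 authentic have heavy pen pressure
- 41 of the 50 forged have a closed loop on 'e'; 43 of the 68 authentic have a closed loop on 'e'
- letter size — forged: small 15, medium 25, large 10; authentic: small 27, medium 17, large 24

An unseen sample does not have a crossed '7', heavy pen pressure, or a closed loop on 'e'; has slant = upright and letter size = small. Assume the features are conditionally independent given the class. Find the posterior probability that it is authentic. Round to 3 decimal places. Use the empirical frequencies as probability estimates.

0.806

forged: (50/118) × (32/50) × (3/50) × (16/50) × (9/50) × (15/50) ≈ 0.000281166
authentic: (68/118) × (7/68) × (13/68) × (48/68) × (25/68) × (27/68) ≈ 0.00116861
P(authentic | x) = 0.00116861 / 0.001449776 ≈ 0.806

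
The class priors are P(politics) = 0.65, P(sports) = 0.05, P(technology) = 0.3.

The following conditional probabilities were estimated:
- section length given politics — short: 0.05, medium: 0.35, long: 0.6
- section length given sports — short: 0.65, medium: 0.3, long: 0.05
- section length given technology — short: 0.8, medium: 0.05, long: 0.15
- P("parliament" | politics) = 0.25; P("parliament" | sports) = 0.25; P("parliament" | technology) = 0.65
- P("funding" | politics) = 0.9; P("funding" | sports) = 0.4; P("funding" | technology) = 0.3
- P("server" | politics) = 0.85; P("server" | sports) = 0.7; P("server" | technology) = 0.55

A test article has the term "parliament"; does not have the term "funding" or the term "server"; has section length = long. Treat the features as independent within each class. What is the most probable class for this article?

technology

politics: 0.65 × 0.6 × 0.25 × (1−0.9) × (1−0.85) = 0.0014625
sports: 0.05 × 0.05 × 0.25 × (1−0.4) × (1−0.7) = 0.0001125
technology: 0.3 × 0.15 × 0.65 × (1−0.3) × (1−0.55) = 0.00921375
Highest score → technology.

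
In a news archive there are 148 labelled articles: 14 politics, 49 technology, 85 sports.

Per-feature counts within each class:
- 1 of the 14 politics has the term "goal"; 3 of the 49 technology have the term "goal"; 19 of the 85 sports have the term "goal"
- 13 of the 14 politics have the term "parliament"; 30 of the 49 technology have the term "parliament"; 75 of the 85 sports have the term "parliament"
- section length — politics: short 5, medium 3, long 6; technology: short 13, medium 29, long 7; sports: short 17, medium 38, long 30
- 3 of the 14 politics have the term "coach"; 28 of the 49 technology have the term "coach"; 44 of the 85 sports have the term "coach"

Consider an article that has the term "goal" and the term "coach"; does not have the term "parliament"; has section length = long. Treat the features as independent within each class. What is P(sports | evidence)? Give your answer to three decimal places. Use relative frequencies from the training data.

0.801

politics: (14/148) × (1/14) × (1/14) × (6/14) × (3/14) ≈ 0.0000443227
technology: (49/148) × (3/49) × (19/49) × (7/49) × (28/49) ≈ 0.000641625
sports: (85/148) × (19/85) × (10/85) × (30/85) × (44/85) ≈ 0.00275936
P(sports | x) = 0.00275936 / 0.0034453077 ≈ 0.801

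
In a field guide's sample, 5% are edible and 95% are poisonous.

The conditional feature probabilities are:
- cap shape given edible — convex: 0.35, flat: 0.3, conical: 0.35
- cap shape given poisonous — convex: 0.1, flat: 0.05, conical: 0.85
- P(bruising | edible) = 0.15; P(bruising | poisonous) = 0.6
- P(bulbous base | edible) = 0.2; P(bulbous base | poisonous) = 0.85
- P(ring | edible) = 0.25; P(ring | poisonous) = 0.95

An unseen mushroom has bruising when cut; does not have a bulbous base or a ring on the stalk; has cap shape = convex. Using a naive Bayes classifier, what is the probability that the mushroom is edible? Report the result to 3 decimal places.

0.787

edible: 0.05 × 0.35 × 0.15 × (1−0.2) × (1−0.25) = 0.001575
poisonous: 0.95 × 0.1 × 0.6 × (1−0.85) × (1−0.95) = 0.0004275
P(edible | x) = 0.001575 / 0.0020025 ≈ 0.787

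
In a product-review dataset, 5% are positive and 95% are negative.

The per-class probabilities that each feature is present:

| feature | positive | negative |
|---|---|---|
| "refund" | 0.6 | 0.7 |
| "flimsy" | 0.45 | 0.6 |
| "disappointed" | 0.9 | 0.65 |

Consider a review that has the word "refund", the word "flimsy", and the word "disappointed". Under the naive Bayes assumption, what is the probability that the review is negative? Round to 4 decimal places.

positive: 0.05 × 0.6 × 0.45 × 0.9 = 0.01215
negative: 0.95 × 0.7 × 0.6 × 0.65 = 0.25935
P(negative | x) = 0.25935 / 0.2715 ≈ 0.9552

0.9552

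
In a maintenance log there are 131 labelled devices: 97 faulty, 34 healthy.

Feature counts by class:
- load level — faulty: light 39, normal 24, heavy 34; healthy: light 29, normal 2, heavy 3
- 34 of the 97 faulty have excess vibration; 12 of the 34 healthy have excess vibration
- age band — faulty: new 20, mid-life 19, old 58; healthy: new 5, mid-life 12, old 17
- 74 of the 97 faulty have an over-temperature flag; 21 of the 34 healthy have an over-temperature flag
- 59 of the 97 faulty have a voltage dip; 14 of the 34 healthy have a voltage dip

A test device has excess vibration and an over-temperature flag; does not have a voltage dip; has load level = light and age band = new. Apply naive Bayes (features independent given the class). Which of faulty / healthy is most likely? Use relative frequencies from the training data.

faulty

faulty: (97/131) × (39/97) × (34/97) × (20/97) × (74/97) × (38/97) ≈ 0.00643029
healthy: (34/131) × (29/34) × (12/34) × (5/34) × (21/34) × (20/34) ≈ 0.00417457
Highest score → faulty.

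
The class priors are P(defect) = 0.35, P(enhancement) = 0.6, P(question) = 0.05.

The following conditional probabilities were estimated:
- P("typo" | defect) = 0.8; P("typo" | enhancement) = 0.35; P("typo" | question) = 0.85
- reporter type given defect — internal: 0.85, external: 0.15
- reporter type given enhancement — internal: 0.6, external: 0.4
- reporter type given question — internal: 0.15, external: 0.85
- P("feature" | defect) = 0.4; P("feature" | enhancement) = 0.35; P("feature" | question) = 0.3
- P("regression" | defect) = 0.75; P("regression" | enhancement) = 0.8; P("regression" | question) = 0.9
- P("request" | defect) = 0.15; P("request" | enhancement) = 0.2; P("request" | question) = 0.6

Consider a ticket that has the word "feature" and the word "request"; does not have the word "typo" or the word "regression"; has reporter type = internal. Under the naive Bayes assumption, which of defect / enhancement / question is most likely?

enhancement

defect: 0.35 × (1−0.8) × 0.85 × 0.4 × (1−0.75) × 0.15 = 0.0008925
enhancement: 0.6 × (1−0.35) × 0.6 × 0.35 × (1−0.8) × 0.2 = 0.003276
question: 0.05 × (1−0.85) × 0.15 × 0.3 × (1−0.9) × 0.6 = 0.00002025
Highest score → enhancement.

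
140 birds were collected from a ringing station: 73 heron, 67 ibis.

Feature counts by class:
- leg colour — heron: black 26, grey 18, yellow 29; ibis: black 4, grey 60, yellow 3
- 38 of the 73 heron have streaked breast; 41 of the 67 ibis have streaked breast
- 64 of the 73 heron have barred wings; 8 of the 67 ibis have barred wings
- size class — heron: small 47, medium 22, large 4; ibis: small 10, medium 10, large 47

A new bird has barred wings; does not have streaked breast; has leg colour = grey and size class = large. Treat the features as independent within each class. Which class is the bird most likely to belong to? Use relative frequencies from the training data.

ibis

heron: (73/140) × (18/73) × (35/73) × (64/73) × (4/73) ≈ 0.00296131
ibis: (67/140) × (60/67) × (26/67) × (8/67) × (47/67) ≈ 0.0139303
Highest score → ibis.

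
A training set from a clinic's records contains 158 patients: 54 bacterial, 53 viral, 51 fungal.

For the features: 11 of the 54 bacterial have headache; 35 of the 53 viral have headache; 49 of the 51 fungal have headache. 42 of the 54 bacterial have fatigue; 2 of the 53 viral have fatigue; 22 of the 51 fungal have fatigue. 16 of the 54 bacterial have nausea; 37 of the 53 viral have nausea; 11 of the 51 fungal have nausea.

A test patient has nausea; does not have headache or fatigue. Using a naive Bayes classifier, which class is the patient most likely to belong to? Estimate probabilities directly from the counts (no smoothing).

viral

bacterial: (54/158) × (43/54) × (12/54) × (16/54) ≈ 0.0179195
viral: (53/158) × (18/53) × (51/53) × (37/53) ≈ 0.0765307
fungal: (51/158) × (2/51) × (29/51) × (11/51) ≈ 0.00155247
Highest score → viral.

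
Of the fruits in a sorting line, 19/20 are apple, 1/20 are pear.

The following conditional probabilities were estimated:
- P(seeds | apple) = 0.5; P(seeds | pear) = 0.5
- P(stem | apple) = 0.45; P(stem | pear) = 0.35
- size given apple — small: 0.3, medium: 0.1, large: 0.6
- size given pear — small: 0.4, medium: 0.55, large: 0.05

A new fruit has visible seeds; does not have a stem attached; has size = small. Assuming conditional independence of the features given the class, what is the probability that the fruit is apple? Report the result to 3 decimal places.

apple: 0.95 × 0.5 × (1−0.45) × 0.3 = 0.078375
pear: 0.05 × 0.5 × (1−0.35) × 0.4 = 0.0065
P(apple | x) = 0.078375 / 0.084875 ≈ 0.923

0.923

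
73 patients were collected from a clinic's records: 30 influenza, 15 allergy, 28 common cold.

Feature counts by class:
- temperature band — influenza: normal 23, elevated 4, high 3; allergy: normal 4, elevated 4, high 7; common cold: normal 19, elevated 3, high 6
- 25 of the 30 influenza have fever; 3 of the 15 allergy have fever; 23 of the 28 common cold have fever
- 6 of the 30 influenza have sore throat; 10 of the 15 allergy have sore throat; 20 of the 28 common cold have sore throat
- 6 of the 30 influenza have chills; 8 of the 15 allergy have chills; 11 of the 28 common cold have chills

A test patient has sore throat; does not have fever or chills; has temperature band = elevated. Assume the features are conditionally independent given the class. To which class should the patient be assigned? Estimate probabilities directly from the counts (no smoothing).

allergy

influenza: (30/73) × (4/30) × (5/30) × (6/30) × (24/30) ≈ 0.00146119
allergy: (15/73) × (4/15) × (12/15) × (10/15) × (7/15) ≈ 0.0136377
common cold: (28/73) × (3/28) × (5/28) × (20/28) × (17/28) ≈ 0.00318254
Highest score → allergy.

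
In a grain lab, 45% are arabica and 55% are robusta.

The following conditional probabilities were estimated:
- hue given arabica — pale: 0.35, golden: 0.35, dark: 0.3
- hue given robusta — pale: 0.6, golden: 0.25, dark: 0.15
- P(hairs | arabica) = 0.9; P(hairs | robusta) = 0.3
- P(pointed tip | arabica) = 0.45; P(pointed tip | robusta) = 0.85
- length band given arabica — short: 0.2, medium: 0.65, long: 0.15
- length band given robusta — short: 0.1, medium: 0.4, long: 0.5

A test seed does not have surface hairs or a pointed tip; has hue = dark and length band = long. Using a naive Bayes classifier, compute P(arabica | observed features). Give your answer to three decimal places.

0.205

arabica: 0.45 × 0.3 × (1−0.9) × (1−0.45) × 0.15 = 0.00111375
robusta: 0.55 × 0.15 × (1−0.3) × (1−0.85) × 0.5 = 0.00433125
P(arabica | x) = 0.00111375 / 0.005445 ≈ 0.205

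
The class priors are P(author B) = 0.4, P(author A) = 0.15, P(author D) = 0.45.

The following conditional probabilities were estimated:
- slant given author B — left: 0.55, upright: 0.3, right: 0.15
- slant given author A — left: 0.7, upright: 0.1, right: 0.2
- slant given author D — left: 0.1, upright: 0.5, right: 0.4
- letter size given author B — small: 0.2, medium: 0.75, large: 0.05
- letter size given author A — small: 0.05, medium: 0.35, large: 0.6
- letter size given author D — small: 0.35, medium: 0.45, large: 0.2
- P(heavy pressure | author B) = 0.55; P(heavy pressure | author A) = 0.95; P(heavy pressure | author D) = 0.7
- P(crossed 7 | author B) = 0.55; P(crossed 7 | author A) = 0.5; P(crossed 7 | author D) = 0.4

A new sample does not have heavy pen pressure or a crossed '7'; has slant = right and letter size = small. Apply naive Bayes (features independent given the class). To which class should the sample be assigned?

author D

author B: 0.4 × 0.15 × 0.2 × (1−0.55) × (1−0.55) = 0.00243
author A: 0.15 × 0.2 × 0.05 × (1−0.95) × (1−0.5) = 0.0000375
author D: 0.45 × 0.4 × 0.35 × (1−0.7) × (1−0.4) = 0.01134
Highest score → author D.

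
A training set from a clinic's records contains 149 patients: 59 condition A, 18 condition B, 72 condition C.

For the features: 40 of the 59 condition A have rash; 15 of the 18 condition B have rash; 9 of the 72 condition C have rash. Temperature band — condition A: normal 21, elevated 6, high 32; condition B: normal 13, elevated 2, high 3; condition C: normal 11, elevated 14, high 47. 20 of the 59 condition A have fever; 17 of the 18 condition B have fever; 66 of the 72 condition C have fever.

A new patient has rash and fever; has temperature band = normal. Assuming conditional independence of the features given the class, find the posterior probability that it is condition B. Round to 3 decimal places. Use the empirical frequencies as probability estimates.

condition A: (59/149) × (40/59) × (21/59) × (20/59) ≈ 0.0323906
condition B: (18/149) × (15/18) × (13/18) × (17/18) ≈ 0.0686677
condition C: (72/149) × (9/72) × (11/72) × (66/72) ≈ 0.00845917
P(condition B | x) = 0.0686677 / 0.10951747 ≈ 0.627

0.627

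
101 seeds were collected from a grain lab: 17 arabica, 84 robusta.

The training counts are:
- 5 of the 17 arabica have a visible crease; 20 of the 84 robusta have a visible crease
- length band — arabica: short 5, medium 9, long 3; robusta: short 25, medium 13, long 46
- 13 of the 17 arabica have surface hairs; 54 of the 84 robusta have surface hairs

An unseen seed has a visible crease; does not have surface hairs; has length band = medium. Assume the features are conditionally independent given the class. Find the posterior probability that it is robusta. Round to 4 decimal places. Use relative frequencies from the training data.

arabica: (17/101) × (5/17) × (9/17) × (4/17) ≈ 0.00616671
robusta: (84/101) × (20/84) × (13/84) × (30/84) ≈ 0.010945
P(robusta | x) = 0.010945 / 0.01711171 ≈ 0.6396

0.6396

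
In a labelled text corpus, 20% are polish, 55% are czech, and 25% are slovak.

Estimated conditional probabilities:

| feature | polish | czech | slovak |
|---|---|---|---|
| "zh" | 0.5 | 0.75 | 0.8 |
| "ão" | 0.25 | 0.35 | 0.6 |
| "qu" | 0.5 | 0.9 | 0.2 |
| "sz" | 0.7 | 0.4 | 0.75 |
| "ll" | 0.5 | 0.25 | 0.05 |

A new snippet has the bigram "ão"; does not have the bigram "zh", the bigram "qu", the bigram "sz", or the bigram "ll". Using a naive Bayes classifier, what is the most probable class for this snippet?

polish: 0.2 × (1−0.5) × 0.25 × (1−0.5) × (1−0.7) × (1−0.5) = 0.001875
czech: 0.55 × (1−0.75) × 0.35 × (1−0.9) × (1−0.4) × (1−0.25) = 0.002165625
slovak: 0.25 × (1−0.8) × 0.6 × (1−0.2) × (1−0.75) × (1−0.05) = 0.0057
Highest score → slovak.

slovak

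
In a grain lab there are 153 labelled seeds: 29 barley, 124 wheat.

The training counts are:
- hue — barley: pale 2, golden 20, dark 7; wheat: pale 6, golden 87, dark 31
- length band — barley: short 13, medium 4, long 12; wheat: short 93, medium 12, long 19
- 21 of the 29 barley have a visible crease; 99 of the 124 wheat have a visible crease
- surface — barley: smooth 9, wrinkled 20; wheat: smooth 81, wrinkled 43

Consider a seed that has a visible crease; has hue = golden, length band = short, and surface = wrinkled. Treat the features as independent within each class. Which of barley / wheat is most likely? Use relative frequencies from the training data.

barley: (29/153) × (20/29) × (13/29) × (21/29) × (20/29) ≈ 0.0292642
wheat: (124/153) × (87/124) × (93/124) × (99/124) × (43/124) ≈ 0.118073
Highest score → wheat.

wheat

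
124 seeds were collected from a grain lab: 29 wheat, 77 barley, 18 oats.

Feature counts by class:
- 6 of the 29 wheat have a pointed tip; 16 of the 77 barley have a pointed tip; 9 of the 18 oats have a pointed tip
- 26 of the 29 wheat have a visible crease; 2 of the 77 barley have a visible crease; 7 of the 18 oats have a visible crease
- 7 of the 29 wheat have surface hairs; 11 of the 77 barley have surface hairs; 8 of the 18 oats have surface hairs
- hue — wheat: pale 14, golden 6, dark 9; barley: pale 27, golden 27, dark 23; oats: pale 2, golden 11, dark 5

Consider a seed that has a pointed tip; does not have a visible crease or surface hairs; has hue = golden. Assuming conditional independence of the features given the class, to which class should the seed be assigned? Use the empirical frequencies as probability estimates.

barley

wheat: (29/124) × (6/29) × (3/29) × (22/29) × (6/29) ≈ 0.000785653
barley: (77/124) × (16/77) × (75/77) × (66/77) × (27/77) ≈ 0.0377742
oats: (18/124) × (9/18) × (11/18) × (10/18) × (11/18) ≈ 0.0150587
Highest score → barley.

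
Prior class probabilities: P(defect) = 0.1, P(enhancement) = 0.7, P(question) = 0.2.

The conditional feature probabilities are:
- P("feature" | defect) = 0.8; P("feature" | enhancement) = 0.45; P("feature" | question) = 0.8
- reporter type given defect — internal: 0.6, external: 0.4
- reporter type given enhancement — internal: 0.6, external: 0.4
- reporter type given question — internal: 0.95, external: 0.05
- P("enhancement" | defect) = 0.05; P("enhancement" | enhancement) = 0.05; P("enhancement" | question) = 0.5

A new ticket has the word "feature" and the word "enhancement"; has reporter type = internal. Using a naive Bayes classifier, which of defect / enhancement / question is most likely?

question

defect: 0.1 × 0.8 × 0.6 × 0.05 = 0.0024
enhancement: 0.7 × 0.45 × 0.6 × 0.05 = 0.00945
question: 0.2 × 0.8 × 0.95 × 0.5 = 0.076
Highest score → question.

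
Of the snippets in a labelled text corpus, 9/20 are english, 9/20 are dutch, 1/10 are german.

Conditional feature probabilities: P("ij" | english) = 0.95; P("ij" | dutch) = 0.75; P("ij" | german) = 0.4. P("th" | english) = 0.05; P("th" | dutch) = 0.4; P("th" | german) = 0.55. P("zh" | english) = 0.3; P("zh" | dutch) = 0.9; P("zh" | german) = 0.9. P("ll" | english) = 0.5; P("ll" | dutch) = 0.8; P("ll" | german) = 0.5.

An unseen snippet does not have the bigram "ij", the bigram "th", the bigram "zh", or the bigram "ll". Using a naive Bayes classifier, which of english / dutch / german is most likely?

english: 0.45 × (1−0.95) × (1−0.05) × (1−0.3) × (1−0.5) = 0.00748125
dutch: 0.45 × (1−0.75) × (1−0.4) × (1−0.9) × (1−0.8) = 0.00135
german: 0.1 × (1−0.4) × (1−0.55) × (1−0.9) × (1−0.5) = 0.00135
Highest score → english.

english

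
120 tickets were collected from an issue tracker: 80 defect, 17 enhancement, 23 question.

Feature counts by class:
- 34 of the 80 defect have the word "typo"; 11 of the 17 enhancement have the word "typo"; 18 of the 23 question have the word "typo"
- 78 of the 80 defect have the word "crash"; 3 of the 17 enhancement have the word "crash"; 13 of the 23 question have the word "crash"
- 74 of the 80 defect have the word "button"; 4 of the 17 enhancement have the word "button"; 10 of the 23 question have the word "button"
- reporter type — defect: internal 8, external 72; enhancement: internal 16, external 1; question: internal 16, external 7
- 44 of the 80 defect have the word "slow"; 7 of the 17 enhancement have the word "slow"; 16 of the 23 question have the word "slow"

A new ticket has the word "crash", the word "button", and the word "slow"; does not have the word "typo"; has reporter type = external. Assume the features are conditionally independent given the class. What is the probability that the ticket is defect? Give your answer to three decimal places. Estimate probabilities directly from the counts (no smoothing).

0.987

defect: (80/120) × (46/80) × (78/80) × (74/80) × (72/80) × (44/80) = 0.17113078125
enhancement: (17/120) × (6/17) × (3/17) × (4/17) × (1/17) × (7/17) ≈ 0.0000502868
question: (23/120) × (5/23) × (13/23) × (10/23) × (7/23) × (16/23) ≈ 0.0021679
P(defect | x) = 0.17113078125 / 0.17334896805 ≈ 0.987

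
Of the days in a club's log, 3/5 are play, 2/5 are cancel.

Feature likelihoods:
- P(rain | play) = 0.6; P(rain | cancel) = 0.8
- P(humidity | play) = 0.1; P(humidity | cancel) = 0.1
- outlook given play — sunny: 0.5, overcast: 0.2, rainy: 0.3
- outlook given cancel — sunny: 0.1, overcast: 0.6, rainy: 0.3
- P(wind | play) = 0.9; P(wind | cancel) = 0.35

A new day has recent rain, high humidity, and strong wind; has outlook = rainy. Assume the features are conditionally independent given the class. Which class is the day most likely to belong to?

play: 0.6 × 0.6 × 0.1 × 0.3 × 0.9 = 0.00972
cancel: 0.4 × 0.8 × 0.1 × 0.3 × 0.35 = 0.00336
Highest score → play.

play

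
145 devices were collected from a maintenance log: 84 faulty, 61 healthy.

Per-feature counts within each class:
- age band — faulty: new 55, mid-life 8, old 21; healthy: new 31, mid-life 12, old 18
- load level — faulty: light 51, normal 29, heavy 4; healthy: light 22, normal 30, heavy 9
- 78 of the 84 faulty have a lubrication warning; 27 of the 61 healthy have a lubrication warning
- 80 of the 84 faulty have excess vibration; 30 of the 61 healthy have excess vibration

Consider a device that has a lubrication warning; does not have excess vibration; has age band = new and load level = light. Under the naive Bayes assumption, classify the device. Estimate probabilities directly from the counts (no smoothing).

faulty: (84/145) × (55/84) × (51/84) × (78/84) × (4/84) ≈ 0.0101831
healthy: (61/145) × (31/61) × (22/61) × (27/61) × (31/61) ≈ 0.0173441
Highest score → healthy.

healthy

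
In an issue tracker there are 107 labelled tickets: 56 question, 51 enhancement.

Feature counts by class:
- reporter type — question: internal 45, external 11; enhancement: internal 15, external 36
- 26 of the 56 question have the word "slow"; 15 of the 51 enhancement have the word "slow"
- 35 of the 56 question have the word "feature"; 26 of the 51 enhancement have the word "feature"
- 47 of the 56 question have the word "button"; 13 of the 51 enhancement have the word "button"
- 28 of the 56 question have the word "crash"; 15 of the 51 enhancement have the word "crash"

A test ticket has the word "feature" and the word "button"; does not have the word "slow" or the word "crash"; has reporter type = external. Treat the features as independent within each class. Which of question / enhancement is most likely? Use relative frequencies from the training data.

question: (56/107) × (11/56) × (30/56) × (35/56) × (47/56) × (28/56) ≈ 0.0144445
enhancement: (51/107) × (36/51) × (36/51) × (26/51) × (13/51) × (36/51) ≈ 0.0217851
Highest score → enhancement.

enhancement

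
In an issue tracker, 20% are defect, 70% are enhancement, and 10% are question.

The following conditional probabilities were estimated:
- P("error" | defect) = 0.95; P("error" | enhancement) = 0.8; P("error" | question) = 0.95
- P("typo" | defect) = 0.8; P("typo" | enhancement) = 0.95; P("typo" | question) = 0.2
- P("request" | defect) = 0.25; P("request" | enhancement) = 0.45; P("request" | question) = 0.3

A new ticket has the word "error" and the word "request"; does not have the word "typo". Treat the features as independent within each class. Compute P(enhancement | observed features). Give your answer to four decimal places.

defect: 0.2 × 0.95 × (1−0.8) × 0.25 = 0.0095
enhancement: 0.7 × 0.8 × (1−0.95) × 0.45 = 0.0126
question: 0.1 × 0.95 × (1−0.2) × 0.3 = 0.0228
P(enhancement | x) = 0.0126 / 0.0449 ≈ 0.2806

0.2806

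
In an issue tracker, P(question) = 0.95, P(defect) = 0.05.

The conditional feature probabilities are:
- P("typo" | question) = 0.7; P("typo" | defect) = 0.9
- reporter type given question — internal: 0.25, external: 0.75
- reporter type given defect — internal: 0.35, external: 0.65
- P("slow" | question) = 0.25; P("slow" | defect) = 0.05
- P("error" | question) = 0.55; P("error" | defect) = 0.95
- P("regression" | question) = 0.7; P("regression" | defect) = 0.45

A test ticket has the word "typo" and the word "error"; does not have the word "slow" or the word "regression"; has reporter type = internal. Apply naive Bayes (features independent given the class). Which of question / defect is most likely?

question: 0.95 × 0.7 × 0.25 × (1−0.25) × 0.55 × (1−0.7) = 0.0205734375
defect: 0.05 × 0.9 × 0.35 × (1−0.05) × 0.95 × (1−0.45) = 0.00781790625
Highest score → question.

question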